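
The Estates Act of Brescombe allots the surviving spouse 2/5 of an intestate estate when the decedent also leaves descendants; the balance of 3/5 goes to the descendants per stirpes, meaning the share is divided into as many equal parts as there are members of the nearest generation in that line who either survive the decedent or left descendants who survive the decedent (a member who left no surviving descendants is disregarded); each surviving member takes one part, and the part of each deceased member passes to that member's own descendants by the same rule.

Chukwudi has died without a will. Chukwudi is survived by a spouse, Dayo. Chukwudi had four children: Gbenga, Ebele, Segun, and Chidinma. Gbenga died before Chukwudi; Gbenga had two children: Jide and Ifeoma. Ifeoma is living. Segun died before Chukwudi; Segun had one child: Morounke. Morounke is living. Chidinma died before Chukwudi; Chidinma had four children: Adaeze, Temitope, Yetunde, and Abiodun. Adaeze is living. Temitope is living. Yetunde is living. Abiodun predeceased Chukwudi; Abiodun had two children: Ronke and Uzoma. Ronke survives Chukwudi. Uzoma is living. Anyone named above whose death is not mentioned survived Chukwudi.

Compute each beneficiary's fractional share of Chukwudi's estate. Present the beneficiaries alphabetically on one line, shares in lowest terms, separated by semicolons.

Dayo, as surviving spouse, takes 2/5.
The remaining 3/5 passes to Chukwudi's descendants per stirpes.
The 3/5 is divided into 4 equal shares of 3/20 among Gbenga, Ebele, Segun, Chidinma.
Gbenga predeceased; the 3/20 allotted to Gbenga's branch passes to Gbenga's issue by representation.
The 3/20 is divided into 2 equal shares of 3/40 among Jide, Ifeoma.
Jide is living and takes 3/40.
Ifeoma is living and takes 3/40.
Ebele is living and takes 3/20.
Segun predeceased; the 3/20 allotted to Segun's branch passes to Segun's issue by representation.
Morounke is the sole taker at this level and receives the full 3/20.
Chidinma predeceased; the 3/20 allotted to Chidinma's branch passes to Chidinma's issue by representation.
The 3/20 is divided into 4 equal shares of 3/80 among Adaeze, Temitope, Yetunde, Abiodun.
Adaeze is living and takes 3/80.
Temitope is living and takes 3/80.
Yetunde is living and takes 3/80.
Abiodun predeceased; the 3/80 allotted to Abiodun's branch passes to Abiodun's issue by representation.
The 3/80 is divided into 2 equal shares of 3/160 among Ronke, Uzoma.
Ronke is living and takes 3/160.
Uzoma is living and takes 3/160.

Adaeze 3/80; Dayo 2/5; Ebele 3/20; Ifeoma 3/40; Jide 3/40; Morounke 3/20; Ronke 3/160; Temitope 3/80; Uzoma 3/160; Yetunde 3/80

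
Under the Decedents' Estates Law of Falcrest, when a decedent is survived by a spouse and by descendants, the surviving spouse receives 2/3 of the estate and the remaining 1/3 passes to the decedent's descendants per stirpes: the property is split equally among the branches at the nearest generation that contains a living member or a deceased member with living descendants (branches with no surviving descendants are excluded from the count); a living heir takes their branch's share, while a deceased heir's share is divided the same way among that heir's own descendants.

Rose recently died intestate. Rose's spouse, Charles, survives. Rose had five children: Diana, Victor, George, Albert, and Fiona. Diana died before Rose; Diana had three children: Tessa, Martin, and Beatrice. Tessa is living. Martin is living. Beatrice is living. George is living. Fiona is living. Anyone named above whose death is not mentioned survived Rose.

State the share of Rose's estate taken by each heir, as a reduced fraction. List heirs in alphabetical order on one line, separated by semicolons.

Albert 1/15; Beatrice 1/45; Charles 2/3; Fiona 1/15; George 1/15; Martin 1/45; Tessa 1/45; Victor 1/15

Charles, as surviving spouse, takes 2/3.
The remaining 1/3 passes to Rose's descendants per stirpes.
The 1/3 is divided into 5 equal shares of 1/15 among Diana, Victor, George, Albert, Fiona.
Diana predeceased; the 1/15 allotted to Diana's branch passes to Diana's issue by representation.
The 1/15 is divided into 3 equal shares of 1/45 among Tessa, Martin, Beatrice.
Tessa is living and takes 1/45.
Martin is living and takes 1/45.
Beatrice is living and takes 1/45.
Victor is living and takes 1/15.
George is living and takes 1/15.
Albert is living and takes 1/15.
Fiona is living and takes 1/15.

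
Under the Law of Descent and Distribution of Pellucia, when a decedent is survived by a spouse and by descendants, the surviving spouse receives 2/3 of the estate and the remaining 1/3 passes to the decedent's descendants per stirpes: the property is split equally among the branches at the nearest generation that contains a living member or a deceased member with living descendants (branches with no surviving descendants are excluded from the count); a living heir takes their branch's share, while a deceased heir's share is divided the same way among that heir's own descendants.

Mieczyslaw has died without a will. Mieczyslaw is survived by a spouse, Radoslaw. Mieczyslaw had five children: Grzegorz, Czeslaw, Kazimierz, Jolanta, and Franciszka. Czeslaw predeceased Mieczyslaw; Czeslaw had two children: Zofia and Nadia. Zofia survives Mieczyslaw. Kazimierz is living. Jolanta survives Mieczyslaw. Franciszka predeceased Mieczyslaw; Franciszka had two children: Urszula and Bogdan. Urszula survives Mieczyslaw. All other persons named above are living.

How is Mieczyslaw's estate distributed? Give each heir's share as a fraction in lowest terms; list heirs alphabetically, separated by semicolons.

Bogdan 1/30; Grzegorz 1/15; Jolanta 1/15; Kazimierz 1/15; Nadia 1/30; Radoslaw 2/3; Urszula 1/30; Zofia 1/30

Radoslaw, as surviving spouse, takes 2/3.
The remaining 1/3 passes to Mieczyslaw's descendants per stirpes.
The 1/3 is divided into 5 equal shares of 1/15 among Grzegorz, Czeslaw, Kazimierz, Jolanta, Franciszka.
Grzegorz is living and takes 1/15.
Czeslaw predeceased; the 1/15 allotted to Czeslaw's branch passes to Czeslaw's issue by representation.
The 1/15 is divided into 2 equal shares of 1/30 among Zofia, Nadia.
Zofia is living and takes 1/30.
Nadia is living and takes 1/30.
Kazimierz is living and takes 1/15.
Jolanta is living and takes 1/15.
Franciszka predeceased; the 1/15 allotted to Franciszka's branch passes to Franciszka's issue by representation.
The 1/15 is divided into 2 equal shares of 1/30 among Urszula, Bogdan.
Urszula is living and takes 1/30.
Bogdan is living and takes 1/30.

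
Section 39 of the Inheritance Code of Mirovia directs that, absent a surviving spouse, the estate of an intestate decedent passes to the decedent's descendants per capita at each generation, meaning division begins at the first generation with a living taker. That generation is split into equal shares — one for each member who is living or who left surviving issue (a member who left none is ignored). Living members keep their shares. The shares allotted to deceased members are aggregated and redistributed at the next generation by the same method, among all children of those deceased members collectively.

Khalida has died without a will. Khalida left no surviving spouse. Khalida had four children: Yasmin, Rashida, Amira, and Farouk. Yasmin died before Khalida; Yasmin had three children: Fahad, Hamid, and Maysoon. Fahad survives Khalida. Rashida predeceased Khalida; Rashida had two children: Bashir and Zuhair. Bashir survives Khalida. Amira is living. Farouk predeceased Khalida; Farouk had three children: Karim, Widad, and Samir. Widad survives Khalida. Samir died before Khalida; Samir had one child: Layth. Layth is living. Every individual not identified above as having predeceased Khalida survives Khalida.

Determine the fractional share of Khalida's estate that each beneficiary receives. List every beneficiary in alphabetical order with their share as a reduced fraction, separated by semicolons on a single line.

Amira 1/4; Bashir 3/32; Fahad 3/32; Hamid 3/32; Karim 3/32; Layth 3/32; Maysoon 3/32; Widad 3/32; Zuhair 3/32

There is no surviving spouse, so the entire estate passes to Khalida's descendants per capita at each generation.
At generation 1 (Yasmin, Rashida, Amira, Farouk) there are 4 shares of (1)/4 = 1/4 each.
Living: Amira — each takes 1/4.
Deceased: Yasmin, Rashida, and Farouk. Their combined 3/4 is pooled and carried to generation 2.
At generation 2 (Fahad, Hamid, Maysoon, Bashir, Zuhair, Karim, Widad, Samir) there are 8 shares of (3/4)/8 = 3/32 each.
Living: Fahad, Hamid, Maysoon, Bashir, Zuhair, Karim, and Widad — each takes 3/32.
Deceased: Samir. That 3/32 share is carried to generation 3.
At generation 3 (Layth) there are 1 shares of (3/32)/1 = 3/32 each.
Living: Layth — each takes 3/32.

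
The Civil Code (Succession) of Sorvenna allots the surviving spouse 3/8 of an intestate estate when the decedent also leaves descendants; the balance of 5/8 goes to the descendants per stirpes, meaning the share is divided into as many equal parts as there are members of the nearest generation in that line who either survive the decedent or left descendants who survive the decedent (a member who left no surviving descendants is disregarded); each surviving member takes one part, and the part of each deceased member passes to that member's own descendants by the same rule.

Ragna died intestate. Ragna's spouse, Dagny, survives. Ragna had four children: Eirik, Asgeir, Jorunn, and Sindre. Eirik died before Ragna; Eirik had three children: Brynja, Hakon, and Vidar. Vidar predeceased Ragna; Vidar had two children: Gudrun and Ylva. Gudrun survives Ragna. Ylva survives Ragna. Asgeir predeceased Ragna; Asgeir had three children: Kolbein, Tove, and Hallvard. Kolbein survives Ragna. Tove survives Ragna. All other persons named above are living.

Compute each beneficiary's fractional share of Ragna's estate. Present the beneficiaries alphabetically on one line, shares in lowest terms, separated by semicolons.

Dagny, as surviving spouse, takes 3/8.
The remaining 5/8 passes to Ragna's descendants per stirpes.
The 5/8 is divided into 4 equal shares of 5/32 among Eirik, Asgeir, Jorunn, Sindre.
Eirik predeceased; the 5/32 allotted to Eirik's branch passes to Eirik's issue by representation.
The 5/32 is divided into 3 equal shares of 5/96 among Brynja, Hakon, Vidar.
Brynja is living and takes 5/96.
Hakon is living and takes 5/96.
Vidar predeceased; the 5/96 allotted to Vidar's branch passes to Vidar's issue by representation.
The 5/96 is divided into 2 equal shares of 5/192 among Gudrun, Ylva.
Gudrun is living and takes 5/192.
Ylva is living and takes 5/192.
Asgeir predeceased; the 5/32 allotted to Asgeir's branch passes to Asgeir's issue by representation.
The 5/32 is divided into 3 equal shares of 5/96 among Kolbein, Tove, Hallvard.
Kolbein is living and takes 5/96.
Tove is living and takes 5/96.
Hallvard is living and takes 5/96.
Jorunn is living and takes 5/32.
Sindre is living and takes 5/32.

Brynja 5/96; Dagny 3/8; Gudrun 5/192; Hakon 5/96; Hallvard 5/96; Jorunn 5/32; Kolbein 5/96; Sindre 5/32; Tove 5/96; Ylva 5/192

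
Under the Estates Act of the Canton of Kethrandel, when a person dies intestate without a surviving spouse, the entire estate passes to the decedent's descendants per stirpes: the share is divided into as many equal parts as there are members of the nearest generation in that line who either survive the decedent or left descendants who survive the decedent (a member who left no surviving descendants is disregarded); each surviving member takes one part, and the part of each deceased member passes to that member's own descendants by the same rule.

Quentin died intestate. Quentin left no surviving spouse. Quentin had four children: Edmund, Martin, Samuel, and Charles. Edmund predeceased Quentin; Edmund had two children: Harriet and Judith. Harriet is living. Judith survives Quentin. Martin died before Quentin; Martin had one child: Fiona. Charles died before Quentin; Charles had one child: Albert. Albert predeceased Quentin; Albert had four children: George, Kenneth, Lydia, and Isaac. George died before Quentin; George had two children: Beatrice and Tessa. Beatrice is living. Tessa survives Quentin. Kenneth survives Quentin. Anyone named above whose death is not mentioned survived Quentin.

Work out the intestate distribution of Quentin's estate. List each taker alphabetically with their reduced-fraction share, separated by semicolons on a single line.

There is no surviving spouse, so the entire estate passes to Quentin's descendants per stirpes.
The estate is divided into 4 equal shares of 1/4 among Edmund, Martin, Samuel, Charles.
Edmund predeceased; the 1/4 allotted to Edmund's branch passes to Edmund's issue by representation.
The 1/4 is divided into 2 equal shares of 1/8 among Harriet, Judith.
Harriet is living and takes 1/8.
Judith is living and takes 1/8.
Martin predeceased; the 1/4 allotted to Martin's branch passes to Martin's issue by representation.
Fiona is the sole taker at this level and receives the full 1/4.
Samuel is living and takes 1/4.
Charles predeceased; the 1/4 allotted to Charles's branch passes to Charles's issue by representation.
Albert's line is the sole branch at this level, so the full 1/4 passes to Albert's issue by representation.
The 1/4 is divided into 4 equal shares of 1/16 among George, Kenneth, Lydia, Isaac.
George predeceased; the 1/16 allotted to George's branch passes to George's issue by representation.
The 1/16 is divided into 2 equal shares of 1/32 among Beatrice, Tessa.
Beatrice is living and takes 1/32.
Tessa is living and takes 1/32.
Kenneth is living and takes 1/16.
Lydia is living and takes 1/16.
Isaac is living and takes 1/16.

Beatrice 1/32; Fiona 1/4; Harriet 1/8; Isaac 1/16; Judith 1/8; Kenneth 1/16; Lydia 1/16; Samuel 1/4; Tessa 1/32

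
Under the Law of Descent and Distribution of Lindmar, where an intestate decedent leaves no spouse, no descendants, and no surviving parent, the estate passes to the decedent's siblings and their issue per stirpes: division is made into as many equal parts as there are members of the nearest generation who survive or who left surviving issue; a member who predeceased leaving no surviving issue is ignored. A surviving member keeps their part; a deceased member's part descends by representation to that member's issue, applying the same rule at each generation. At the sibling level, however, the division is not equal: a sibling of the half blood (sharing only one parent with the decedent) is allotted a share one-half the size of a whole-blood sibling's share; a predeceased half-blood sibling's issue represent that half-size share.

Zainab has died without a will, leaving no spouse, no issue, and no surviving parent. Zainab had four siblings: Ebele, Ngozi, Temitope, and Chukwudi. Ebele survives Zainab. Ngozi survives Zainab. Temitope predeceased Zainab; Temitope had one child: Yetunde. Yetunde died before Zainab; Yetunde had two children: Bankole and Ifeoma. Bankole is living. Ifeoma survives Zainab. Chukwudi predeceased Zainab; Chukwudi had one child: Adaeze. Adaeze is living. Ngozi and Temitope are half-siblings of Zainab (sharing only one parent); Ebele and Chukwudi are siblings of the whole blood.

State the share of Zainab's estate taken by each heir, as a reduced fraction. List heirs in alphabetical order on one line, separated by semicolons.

Adaeze 1/3; Bankole 1/12; Ebele 1/3; Ifeoma 1/12; Ngozi 1/6

No spouse, descendants, or parent survives, so the estate passes to Zainab's siblings per stirpes.
Half-blood siblings count for one-half the weight of whole-blood siblings at the initial division.
Dividing 1 in proportion to weights (total weight 3): Ebele (weight 1) → 1/3; Ngozi (weight 1/2) → 1/6; Temitope (weight 1/2) → 1/6; Chukwudi (weight 1) → 1/3.
Ebele is living and takes 1/3.
Ngozi is living and takes 1/6.
Temitope predeceased; the 1/6 allotted to Temitope's branch passes to Temitope's issue by representation.
Yetunde's line is the sole branch at this level, so the full 1/6 passes to Yetunde's issue by representation.
The 1/6 is divided into 2 equal shares of 1/12 among Bankole, Ifeoma.
Bankole is living and takes 1/12.
Ifeoma is living and takes 1/12.
Chukwudi predeceased; the 1/3 allotted to Chukwudi's branch passes to Chukwudi's issue by representation.
Adaeze is the sole taker at this level and receives the full 1/3.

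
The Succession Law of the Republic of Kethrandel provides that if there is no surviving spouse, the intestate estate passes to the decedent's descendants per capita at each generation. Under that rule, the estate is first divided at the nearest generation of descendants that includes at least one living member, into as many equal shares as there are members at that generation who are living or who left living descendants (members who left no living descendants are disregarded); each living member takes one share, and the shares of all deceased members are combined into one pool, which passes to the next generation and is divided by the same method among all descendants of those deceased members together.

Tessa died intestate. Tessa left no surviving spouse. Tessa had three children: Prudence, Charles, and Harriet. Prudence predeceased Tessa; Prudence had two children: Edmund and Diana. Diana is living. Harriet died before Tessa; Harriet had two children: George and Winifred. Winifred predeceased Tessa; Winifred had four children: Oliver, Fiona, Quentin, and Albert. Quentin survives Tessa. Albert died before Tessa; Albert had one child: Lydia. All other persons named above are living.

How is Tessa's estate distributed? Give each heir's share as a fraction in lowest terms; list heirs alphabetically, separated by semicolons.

Charles 1/3; Diana 1/6; Edmund 1/6; Fiona 1/24; George 1/6; Lydia 1/24; Oliver 1/24; Quentin 1/24

There is no surviving spouse, so the entire estate passes to Tessa's descendants per capita at each generation.
At generation 1 (Prudence, Charles, Harriet) there are 3 shares of (1)/3 = 1/3 each.
Living: Charles — each takes 1/3.
Deceased: Prudence and Harriet. Their combined 2/3 is pooled and carried to generation 2.
At generation 2 (Edmund, Diana, George, Winifred) there are 4 shares of (2/3)/4 = 1/6 each.
Living: Edmund, Diana, and George — each takes 1/6.
Deceased: Winifred. That 1/6 share is carried to generation 3.
At generation 3 (Oliver, Fiona, Quentin, Albert) there are 4 shares of (1/6)/4 = 1/24 each.
Living: Oliver, Fiona, and Quentin — each takes 1/24.
Deceased: Albert. That 1/24 share is carried to generation 4.
At generation 4 (Lydia) there are 1 shares of (1/24)/1 = 1/24 each.
Living: Lydia — each takes 1/24.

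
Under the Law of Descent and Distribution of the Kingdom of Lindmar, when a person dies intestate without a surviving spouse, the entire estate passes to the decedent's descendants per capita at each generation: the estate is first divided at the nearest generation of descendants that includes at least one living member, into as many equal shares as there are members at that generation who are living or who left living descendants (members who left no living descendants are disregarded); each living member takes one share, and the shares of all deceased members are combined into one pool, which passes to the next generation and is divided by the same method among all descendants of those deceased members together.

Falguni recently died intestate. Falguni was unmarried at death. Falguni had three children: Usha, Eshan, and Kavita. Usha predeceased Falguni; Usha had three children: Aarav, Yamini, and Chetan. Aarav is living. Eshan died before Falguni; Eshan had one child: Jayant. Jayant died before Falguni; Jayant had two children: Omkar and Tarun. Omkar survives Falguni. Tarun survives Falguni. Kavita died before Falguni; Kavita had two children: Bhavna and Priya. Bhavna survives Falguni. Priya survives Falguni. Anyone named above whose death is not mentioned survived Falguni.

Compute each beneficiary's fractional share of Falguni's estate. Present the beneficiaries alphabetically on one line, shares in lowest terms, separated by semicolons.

There is no surviving spouse, so the entire estate passes to Falguni's descendants per capita at each generation.
No one at generation 1 (Usha, Eshan, Kavita) is living; moving to the next generation.
At generation 2 (Aarav, Yamini, Chetan, Jayant, Bhavna, Priya) there are 6 shares of (1)/6 = 1/6 each.
Living: Aarav, Yamini, Chetan, Bhavna, and Priya — each takes 1/6.
Deceased: Jayant. That 1/6 share is carried to generation 3.
At generation 3 (Omkar, Tarun) there are 2 shares of (1/6)/2 = 1/12 each.
Living: Omkar and Tarun — each takes 1/12.

Aarav 1/6; Bhavna 1/6; Chetan 1/6; Omkar 1/12; Priya 1/6; Tarun 1/12; Yamini 1/6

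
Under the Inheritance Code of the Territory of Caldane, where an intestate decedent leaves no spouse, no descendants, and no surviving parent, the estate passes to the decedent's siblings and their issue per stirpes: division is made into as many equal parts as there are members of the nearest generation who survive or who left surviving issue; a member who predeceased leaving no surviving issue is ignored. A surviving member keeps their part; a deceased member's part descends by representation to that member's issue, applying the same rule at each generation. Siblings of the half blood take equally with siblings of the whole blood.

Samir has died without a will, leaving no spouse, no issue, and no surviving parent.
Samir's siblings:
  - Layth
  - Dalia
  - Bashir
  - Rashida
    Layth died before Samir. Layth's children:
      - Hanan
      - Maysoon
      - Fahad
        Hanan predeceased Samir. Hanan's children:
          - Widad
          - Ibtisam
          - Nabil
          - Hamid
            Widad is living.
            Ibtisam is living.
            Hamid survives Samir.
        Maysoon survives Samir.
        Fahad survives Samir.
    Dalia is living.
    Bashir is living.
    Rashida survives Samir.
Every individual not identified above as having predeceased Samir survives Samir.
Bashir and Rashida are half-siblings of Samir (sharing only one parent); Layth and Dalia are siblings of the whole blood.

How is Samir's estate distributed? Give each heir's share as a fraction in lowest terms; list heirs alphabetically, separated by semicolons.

No spouse, descendants, or parent survives, so the estate passes to Samir's siblings per stirpes.
Half-blood and whole-blood siblings take equally under the stated rule.
The estate is divided into 4 equal shares of 1/4 among Layth, Dalia, Bashir, Rashida.
Layth predeceased; the 1/4 allotted to Layth's branch passes to Layth's issue by representation.
The 1/4 is divided into 3 equal shares of 1/12 among Hanan, Maysoon, Fahad.
Hanan predeceased; the 1/12 allotted to Hanan's branch passes to Hanan's issue by representation.
The 1/12 is divided into 4 equal shares of 1/48 among Widad, Ibtisam, Nabil, Hamid.
Widad is living and takes 1/48.
Ibtisam is living and takes 1/48.
Nabil is living and takes 1/48.
Hamid is living and takes 1/48.
Maysoon is living and takes 1/12.
Fahad is living and takes 1/12.
Dalia is living and takes 1/4.
Bashir is living and takes 1/4.
Rashida is living and takes 1/4.

Bashir 1/4; Dalia 1/4; Fahad 1/12; Hamid 1/48; Ibtisam 1/48; Maysoon 1/12; Nabil 1/48; Rashida 1/4; Widad 1/48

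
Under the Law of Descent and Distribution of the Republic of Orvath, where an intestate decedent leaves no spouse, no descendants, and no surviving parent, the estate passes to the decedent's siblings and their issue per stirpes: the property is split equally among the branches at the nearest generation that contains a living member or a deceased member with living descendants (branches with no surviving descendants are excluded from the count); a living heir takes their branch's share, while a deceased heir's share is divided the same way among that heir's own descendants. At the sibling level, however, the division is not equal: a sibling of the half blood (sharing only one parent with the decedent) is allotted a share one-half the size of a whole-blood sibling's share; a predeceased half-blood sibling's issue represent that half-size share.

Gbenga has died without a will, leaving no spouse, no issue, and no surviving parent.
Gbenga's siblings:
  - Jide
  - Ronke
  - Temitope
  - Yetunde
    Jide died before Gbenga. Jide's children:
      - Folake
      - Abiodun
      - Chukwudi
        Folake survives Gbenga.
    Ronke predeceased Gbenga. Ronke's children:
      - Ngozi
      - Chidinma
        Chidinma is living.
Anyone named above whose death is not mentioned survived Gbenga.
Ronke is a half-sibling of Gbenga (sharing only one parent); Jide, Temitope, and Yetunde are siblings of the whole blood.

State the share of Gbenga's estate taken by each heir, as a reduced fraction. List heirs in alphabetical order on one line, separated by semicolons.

Abiodun 2/21; Chidinma 1/14; Chukwudi 2/21; Folake 2/21; Ngozi 1/14; Temitope 2/7; Yetunde 2/7

No spouse, descendants, or parent survives, so the estate passes to Gbenga's siblings per stirpes.
Half-blood siblings count for one-half the weight of whole-blood siblings at the initial division.
Dividing 1 in proportion to weights (total weight 7/2): Jide (weight 1) → 2/7; Ronke (weight 1/2) → 1/7; Temitope (weight 1) → 2/7; Yetunde (weight 1) → 2/7.
Jide predeceased; the 2/7 allotted to Jide's branch passes to Jide's issue by representation.
The 2/7 is divided into 3 equal shares of 2/21 among Folake, Abiodun, Chukwudi.
Folake is living and takes 2/21.
Abiodun is living and takes 2/21.
Chukwudi is living and takes 2/21.
Ronke predeceased; the 1/7 allotted to Ronke's branch passes to Ronke's issue by representation.
The 1/7 is divided into 2 equal shares of 1/14 among Ngozi, Chidinma.
Ngozi is living and takes 1/14.
Chidinma is living and takes 1/14.
Temitope is living and takes 2/7.
Yetunde is living and takes 2/7.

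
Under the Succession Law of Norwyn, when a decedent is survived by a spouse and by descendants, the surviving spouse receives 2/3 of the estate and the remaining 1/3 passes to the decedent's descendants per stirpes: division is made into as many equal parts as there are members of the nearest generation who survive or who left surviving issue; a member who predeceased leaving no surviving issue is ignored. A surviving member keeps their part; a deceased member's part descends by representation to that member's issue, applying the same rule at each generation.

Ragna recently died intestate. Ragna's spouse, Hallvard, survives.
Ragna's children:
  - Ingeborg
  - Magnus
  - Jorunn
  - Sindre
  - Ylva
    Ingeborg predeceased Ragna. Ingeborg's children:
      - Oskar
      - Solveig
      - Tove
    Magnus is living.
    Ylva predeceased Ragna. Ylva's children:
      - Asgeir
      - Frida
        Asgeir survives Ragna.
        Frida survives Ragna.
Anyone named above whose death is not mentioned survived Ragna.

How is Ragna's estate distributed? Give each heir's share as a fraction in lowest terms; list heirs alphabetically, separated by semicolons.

Asgeir 1/30; Frida 1/30; Hallvard 2/3; Jorunn 1/15; Magnus 1/15; Oskar 1/45; Sindre 1/15; Solveig 1/45; Tove 1/45

Hallvard, as surviving spouse, takes 2/3.
The remaining 1/3 passes to Ragna's descendants per stirpes.
The 1/3 is divided into 5 equal shares of 1/15 among Ingeborg, Magnus, Jorunn, Sindre, Ylva.
Ingeborg predeceased; the 1/15 allotted to Ingeborg's branch passes to Ingeborg's issue by representation.
The 1/15 is divided into 3 equal shares of 1/45 among Oskar, Solveig, Tove.
Oskar is living and takes 1/45.
Solveig is living and takes 1/45.
Tove is living and takes 1/45.
Magnus is living and takes 1/15.
Jorunn is living and takes 1/15.
Sindre is living and takes 1/15.
Ylva predeceased; the 1/15 allotted to Ylva's branch passes to Ylva's issue by representation.
The 1/15 is divided into 2 equal shares of 1/30 among Asgeir, Frida.
Asgeir is living and takes 1/30.
Frida is living and takes 1/30.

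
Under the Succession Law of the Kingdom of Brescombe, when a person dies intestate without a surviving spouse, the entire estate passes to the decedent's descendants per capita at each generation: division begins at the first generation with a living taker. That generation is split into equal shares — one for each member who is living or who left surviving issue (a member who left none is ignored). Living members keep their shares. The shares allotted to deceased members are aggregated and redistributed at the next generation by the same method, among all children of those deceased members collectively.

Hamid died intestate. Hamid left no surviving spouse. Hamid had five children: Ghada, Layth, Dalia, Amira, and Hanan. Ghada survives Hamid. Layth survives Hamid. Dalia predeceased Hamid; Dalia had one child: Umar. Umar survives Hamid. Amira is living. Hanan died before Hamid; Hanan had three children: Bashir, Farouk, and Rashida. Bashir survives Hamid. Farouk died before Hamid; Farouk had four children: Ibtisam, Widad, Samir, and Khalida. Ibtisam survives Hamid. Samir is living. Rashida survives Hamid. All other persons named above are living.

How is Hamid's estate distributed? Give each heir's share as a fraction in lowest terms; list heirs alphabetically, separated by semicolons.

There is no surviving spouse, so the entire estate passes to Hamid's descendants per capita at each generation.
At generation 1 (Ghada, Layth, Dalia, Amira, Hanan) there are 5 shares of (1)/5 = 1/5 each.
Living: Ghada, Layth, and Amira — each takes 1/5.
Deceased: Dalia and Hanan. Their combined 2/5 is pooled and carried to generation 2.
At generation 2 (Umar, Bashir, Farouk, Rashida) there are 4 shares of (2/5)/4 = 1/10 each.
Living: Umar, Bashir, and Rashida — each takes 1/10.
Deceased: Farouk. That 1/10 share is carried to generation 3.
At generation 3 (Ibtisam, Widad, Samir, Khalida) there are 4 shares of (1/10)/4 = 1/40 each.
Living: Ibtisam, Widad, Samir, and Khalida — each takes 1/40.

Amira 1/5; Bashir 1/10; Ghada 1/5; Ibtisam 1/40; Khalida 1/40; Layth 1/5; Rashida 1/10; Samir 1/40; Umar 1/10; Widad 1/40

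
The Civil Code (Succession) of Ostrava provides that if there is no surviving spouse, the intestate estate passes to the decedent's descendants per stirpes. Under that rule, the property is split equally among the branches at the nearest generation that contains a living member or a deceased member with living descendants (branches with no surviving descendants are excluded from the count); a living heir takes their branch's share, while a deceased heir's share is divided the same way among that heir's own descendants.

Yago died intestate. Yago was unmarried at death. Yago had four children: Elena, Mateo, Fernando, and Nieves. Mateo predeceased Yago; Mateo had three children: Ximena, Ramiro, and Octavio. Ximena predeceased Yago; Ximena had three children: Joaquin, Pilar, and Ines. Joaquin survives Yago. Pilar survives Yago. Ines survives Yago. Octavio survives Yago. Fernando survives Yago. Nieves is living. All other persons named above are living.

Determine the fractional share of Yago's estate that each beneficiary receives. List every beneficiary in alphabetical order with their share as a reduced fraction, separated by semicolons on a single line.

Elena 1/4; Fernando 1/4; Ines 1/36; Joaquin 1/36; Nieves 1/4; Octavio 1/12; Pilar 1/36; Ramiro 1/12

There is no surviving spouse, so the entire estate passes to Yago's descendants per stirpes.
The estate is divided into 4 equal shares of 1/4 among Elena, Mateo, Fernando, Nieves.
Elena is living and takes 1/4.
Mateo predeceased; the 1/4 allotted to Mateo's branch passes to Mateo's issue by representation.
The 1/4 is divided into 3 equal shares of 1/12 among Ximena, Ramiro, Octavio.
Ximena predeceased; the 1/12 allotted to Ximena's branch passes to Ximena's issue by representation.
The 1/12 is divided into 3 equal shares of 1/36 among Joaquin, Pilar, Ines.
Joaquin is living and takes 1/36.
Pilar is living and takes 1/36.
Ines is living and takes 1/36.
Ramiro is living and takes 1/12.
Octavio is living and takes 1/12.
Fernando is living and takes 1/4.
Nieves is living and takes 1/4.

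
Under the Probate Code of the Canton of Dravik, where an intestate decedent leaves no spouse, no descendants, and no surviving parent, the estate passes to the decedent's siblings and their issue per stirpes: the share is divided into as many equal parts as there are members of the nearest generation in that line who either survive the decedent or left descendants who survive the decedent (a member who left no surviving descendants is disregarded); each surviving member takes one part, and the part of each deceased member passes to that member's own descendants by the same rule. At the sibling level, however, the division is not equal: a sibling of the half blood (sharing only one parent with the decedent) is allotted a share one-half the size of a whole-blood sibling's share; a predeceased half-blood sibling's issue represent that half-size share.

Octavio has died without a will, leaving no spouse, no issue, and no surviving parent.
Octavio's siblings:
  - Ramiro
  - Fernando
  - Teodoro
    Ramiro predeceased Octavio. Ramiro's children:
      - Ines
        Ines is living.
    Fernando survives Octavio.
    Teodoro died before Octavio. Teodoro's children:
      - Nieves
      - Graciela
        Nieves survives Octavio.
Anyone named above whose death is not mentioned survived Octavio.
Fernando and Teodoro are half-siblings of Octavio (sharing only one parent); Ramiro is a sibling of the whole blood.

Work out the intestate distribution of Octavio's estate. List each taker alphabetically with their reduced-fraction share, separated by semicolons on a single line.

No spouse, descendants, or parent survives, so the estate passes to Octavio's siblings per stirpes.
Half-blood siblings count for one-half the weight of whole-blood siblings at the initial division.
Dividing 1 in proportion to weights (total weight 2): Ramiro (weight 1) → 1/2; Fernando (weight 1/2) → 1/4; Teodoro (weight 1/2) → 1/4.
Ramiro predeceased; the 1/2 allotted to Ramiro's branch passes to Ramiro's issue by representation.
Ines is the sole taker at this level and receives the full 1/2.
Fernando is living and takes 1/4.
Teodoro predeceased; the 1/4 allotted to Teodoro's branch passes to Teodoro's issue by representation.
The 1/4 is divided into 2 equal shares of 1/8 among Nieves, Graciela.
Nieves is living and takes 1/8.
Graciela is living and takes 1/8.

Fernando 1/4; Graciela 1/8; Ines 1/2; Nieves 1/8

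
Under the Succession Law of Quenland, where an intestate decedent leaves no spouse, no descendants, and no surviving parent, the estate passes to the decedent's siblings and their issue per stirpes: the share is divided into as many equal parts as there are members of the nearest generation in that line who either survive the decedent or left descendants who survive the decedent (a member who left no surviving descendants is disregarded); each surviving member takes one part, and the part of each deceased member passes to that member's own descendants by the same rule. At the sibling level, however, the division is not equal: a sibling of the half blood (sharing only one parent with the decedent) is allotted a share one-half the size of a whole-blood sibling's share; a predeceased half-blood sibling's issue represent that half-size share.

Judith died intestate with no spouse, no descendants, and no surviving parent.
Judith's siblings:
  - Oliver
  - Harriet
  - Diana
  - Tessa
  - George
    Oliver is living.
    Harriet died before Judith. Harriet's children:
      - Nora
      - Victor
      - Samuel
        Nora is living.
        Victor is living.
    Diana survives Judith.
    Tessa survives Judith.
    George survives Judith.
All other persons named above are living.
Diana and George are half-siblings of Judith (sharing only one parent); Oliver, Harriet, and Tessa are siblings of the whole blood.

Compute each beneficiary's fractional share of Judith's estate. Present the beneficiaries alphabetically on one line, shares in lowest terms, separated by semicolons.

Diana 1/8; George 1/8; Nora 1/12; Oliver 1/4; Samuel 1/12; Tessa 1/4; Victor 1/12

No spouse, descendants, or parent survives, so the estate passes to Judith's siblings per stirpes.
Half-blood siblings count for one-half the weight of whole-blood siblings at the initial division.
Dividing 1 in proportion to weights (total weight 4): Oliver (weight 1) → 1/4; Harriet (weight 1) → 1/4; Diana (weight 1/2) → 1/8; Tessa (weight 1) → 1/4; George (weight 1/2) → 1/8.
Oliver is living and takes 1/4.
Harriet predeceased; the 1/4 allotted to Harriet's branch passes to Harriet's issue by representation.
The 1/4 is divided into 3 equal shares of 1/12 among Nora, Victor, Samuel.
Nora is living and takes 1/12.
Victor is living and takes 1/12.
Samuel is living and takes 1/12.
Diana is living and takes 1/8.
Tessa is living and takes 1/4.
George is living and takes 1/8.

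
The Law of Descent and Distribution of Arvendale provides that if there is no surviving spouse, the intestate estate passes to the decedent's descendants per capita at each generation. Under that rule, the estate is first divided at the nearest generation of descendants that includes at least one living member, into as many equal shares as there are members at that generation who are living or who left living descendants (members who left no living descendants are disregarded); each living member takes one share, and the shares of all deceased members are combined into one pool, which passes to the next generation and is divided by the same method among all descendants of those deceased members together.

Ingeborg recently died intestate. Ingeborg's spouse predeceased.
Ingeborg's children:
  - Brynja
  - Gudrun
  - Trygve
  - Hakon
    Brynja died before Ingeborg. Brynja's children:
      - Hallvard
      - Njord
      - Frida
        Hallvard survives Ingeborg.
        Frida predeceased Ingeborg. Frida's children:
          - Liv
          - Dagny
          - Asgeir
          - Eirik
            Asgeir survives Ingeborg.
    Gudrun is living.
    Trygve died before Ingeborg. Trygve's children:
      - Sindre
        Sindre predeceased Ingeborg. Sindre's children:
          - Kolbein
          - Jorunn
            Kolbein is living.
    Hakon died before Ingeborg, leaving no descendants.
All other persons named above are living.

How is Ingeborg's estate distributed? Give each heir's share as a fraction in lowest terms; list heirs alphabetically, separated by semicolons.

There is no surviving spouse, so the entire estate passes to Ingeborg's descendants per capita at each generation.
At generation 1 (Brynja, Gudrun, Trygve) there are 3 shares of (1)/3 = 1/3 each.
Living: Gudrun — each takes 1/3.
Deceased: Brynja and Trygve. Their combined 2/3 is pooled and carried to generation 2.
At generation 2 (Hallvard, Njord, Frida, Sindre) there are 4 shares of (2/3)/4 = 1/6 each.
Living: Hallvard and Njord — each takes 1/6.
Deceased: Frida and Sindre. Their combined 1/3 is pooled and carried to generation 3.
At generation 3 (Liv, Dagny, Asgeir, Eirik, Kolbein, Jorunn) there are 6 shares of (1/3)/6 = 1/18 each.
Living: Liv, Dagny, Asgeir, Eirik, Kolbein, and Jorunn — each takes 1/18.

Asgeir 1/18; Dagny 1/18; Eirik 1/18; Gudrun 1/3; Hallvard 1/6; Jorunn 1/18; Kolbein 1/18; Liv 1/18; Njord 1/6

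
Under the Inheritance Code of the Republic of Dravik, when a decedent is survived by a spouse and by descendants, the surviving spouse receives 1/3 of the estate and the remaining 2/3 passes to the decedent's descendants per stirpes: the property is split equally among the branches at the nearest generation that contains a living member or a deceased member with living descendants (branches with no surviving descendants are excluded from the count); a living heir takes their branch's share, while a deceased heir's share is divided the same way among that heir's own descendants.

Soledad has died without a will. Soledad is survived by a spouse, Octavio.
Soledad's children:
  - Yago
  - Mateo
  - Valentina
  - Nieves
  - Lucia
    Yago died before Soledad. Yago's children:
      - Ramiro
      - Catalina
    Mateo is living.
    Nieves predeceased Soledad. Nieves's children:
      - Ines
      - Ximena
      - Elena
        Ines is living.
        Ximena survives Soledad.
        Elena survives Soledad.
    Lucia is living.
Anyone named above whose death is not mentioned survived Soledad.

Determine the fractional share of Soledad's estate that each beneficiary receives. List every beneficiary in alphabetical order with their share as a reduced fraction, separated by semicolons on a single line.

Catalina 1/15; Elena 2/45; Ines 2/45; Lucia 2/15; Mateo 2/15; Octavio 1/3; Ramiro 1/15; Valentina 2/15; Ximena 2/45

Octavio, as surviving spouse, takes 1/3.
The remaining 2/3 passes to Soledad's descendants per stirpes.
The 2/3 is divided into 5 equal shares of 2/15 among Yago, Mateo, Valentina, Nieves, Lucia.
Yago predeceased; the 2/15 allotted to Yago's branch passes to Yago's issue by representation.
The 2/15 is divided into 2 equal shares of 1/15 among Ramiro, Catalina.
Ramiro is living and takes 1/15.
Catalina is living and takes 1/15.
Mateo is living and takes 2/15.
Valentina is living and takes 2/15.
Nieves predeceased; the 2/15 allotted to Nieves's branch passes to Nieves's issue by representation.
The 2/15 is divided into 3 equal shares of 2/45 among Ines, Ximena, Elena.
Ines is living and takes 2/45.
Ximena is living and takes 2/45.
Elena is living and takes 2/45.
Lucia is living and takes 2/15.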